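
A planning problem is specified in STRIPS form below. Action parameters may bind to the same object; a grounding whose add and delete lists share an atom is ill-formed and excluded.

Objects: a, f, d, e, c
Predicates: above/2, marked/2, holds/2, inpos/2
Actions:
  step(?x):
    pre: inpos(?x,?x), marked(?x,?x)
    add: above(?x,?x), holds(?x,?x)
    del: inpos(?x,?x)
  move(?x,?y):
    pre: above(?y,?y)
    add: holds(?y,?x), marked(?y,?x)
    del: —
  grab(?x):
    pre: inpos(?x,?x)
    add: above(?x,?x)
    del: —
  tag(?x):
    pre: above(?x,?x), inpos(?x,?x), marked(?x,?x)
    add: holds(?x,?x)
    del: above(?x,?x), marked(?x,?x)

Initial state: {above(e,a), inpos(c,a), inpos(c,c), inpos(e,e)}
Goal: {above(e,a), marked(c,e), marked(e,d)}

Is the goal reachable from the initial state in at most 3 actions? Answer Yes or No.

No

1. grab(e)  →  {above(e,a), above(e,e), inpos(c,a), inpos(c,c), inpos(e,e)}
2. move(d,e)  →  {above(e,a), above(e,e), holds(e,d), inpos(c,a), inpos(c,c), inpos(e,e), marked(e,d)}
3. grab(c)  →  {above(c,c), above(e,a), above(e,e), holds(e,d), inpos(c,a), inpos(c,c), inpos(e,e), marked(e,d)}
4. move(e,c)  →  {above(c,c), above(e,a), above(e,e), holds(c,e), holds(e,d), inpos(c,a), inpos(c,c), inpos(e,e), marked(c,e), marked(e,d)}
optimal plan length = 4; 4 > 3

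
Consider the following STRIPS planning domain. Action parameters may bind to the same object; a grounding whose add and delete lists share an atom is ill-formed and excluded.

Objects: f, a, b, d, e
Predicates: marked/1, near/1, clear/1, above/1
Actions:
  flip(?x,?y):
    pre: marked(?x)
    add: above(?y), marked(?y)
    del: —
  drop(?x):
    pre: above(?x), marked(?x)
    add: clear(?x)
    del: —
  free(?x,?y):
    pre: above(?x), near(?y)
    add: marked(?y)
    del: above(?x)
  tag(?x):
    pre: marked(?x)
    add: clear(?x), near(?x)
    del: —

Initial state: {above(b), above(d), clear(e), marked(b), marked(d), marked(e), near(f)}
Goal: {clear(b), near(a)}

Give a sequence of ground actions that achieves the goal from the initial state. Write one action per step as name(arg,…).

flip(b,a); drop(b); tag(a)

1. flip(b,a)  →  {above(a), above(b), above(d), clear(e), marked(a), marked(b), marked(d), marked(e), near(f)}
2. drop(b)  →  {above(a), above(b), above(d), clear(b), clear(e), marked(a), marked(b), marked(d), marked(e), near(f)}
3. tag(a)  →  {above(a), above(b), above(d), clear(a), clear(b), clear(e), marked(a), marked(b), marked(d), marked(e), near(a), near(f)}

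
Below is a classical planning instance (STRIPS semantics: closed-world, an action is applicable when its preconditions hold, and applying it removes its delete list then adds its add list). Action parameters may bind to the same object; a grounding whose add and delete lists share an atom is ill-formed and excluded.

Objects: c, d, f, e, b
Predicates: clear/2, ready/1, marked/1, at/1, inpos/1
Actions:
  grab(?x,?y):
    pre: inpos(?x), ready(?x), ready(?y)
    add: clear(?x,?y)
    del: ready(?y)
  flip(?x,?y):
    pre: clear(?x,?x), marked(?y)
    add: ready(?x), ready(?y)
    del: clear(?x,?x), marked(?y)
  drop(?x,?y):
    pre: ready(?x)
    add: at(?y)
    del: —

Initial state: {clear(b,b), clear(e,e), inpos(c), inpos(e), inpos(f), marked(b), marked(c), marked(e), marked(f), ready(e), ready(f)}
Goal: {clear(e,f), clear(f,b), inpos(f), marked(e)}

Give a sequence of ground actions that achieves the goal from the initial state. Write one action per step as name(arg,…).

1. grab(e,f)  →  {clear(b,b), clear(e,e), clear(e,f), inpos(c), inpos(e), inpos(f), marked(b), marked(c), marked(e), marked(f), ready(e)}
2. flip(b,f)  →  {clear(e,e), clear(e,f), inpos(c), inpos(e), inpos(f), marked(b), marked(c), marked(e), ready(b), ready(e), ready(f)}
3. grab(f,b)  →  {clear(e,e), clear(e,f), clear(f,b), inpos(c), inpos(e), inpos(f), marked(b), marked(c), marked(e), ready(e), ready(f)}

grab(e,f); flip(b,f); grab(f,b)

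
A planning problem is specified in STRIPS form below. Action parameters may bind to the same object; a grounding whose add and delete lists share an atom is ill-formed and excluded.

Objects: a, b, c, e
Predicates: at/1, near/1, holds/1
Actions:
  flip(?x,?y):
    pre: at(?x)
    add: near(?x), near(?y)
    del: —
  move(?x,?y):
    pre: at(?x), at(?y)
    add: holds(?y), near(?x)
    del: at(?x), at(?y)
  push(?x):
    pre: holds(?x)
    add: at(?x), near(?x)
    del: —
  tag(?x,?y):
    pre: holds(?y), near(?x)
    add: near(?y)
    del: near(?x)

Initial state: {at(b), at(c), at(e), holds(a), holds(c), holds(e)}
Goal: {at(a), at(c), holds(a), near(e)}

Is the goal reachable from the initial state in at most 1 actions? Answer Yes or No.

1. flip(b,e)  →  {at(b), at(c), at(e), holds(a), holds(c), holds(e), near(b), near(e)}
2. push(a)  →  {at(a), at(b), at(c), at(e), holds(a), holds(c), holds(e), near(a), near(b), near(e)}
optimal plan length = 2; 2 > 1

No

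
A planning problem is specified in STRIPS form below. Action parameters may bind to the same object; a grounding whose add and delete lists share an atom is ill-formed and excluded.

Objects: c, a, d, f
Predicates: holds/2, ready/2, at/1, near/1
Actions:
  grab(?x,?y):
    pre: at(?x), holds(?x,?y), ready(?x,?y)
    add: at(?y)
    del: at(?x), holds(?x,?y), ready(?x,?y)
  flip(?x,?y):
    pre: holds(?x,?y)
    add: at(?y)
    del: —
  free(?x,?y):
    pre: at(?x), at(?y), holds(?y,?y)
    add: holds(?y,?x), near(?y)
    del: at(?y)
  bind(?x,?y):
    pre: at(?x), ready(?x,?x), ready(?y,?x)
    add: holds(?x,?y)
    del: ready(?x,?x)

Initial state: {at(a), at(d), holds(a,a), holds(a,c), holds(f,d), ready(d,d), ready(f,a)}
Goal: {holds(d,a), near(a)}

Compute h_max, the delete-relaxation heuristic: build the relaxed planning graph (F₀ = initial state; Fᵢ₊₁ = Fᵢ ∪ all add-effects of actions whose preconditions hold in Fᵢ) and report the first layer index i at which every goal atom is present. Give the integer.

2

F0 = init (7 atoms)
F1 = F0 ∪ {at(c), holds(a,d), holds(d,d), near(a)}  (11 atoms)
F2 = F1 ∪ {holds(d,a), holds(d,c), near(d)}  (14 atoms)
goal ⊆ F2  ⇒  h_max = 2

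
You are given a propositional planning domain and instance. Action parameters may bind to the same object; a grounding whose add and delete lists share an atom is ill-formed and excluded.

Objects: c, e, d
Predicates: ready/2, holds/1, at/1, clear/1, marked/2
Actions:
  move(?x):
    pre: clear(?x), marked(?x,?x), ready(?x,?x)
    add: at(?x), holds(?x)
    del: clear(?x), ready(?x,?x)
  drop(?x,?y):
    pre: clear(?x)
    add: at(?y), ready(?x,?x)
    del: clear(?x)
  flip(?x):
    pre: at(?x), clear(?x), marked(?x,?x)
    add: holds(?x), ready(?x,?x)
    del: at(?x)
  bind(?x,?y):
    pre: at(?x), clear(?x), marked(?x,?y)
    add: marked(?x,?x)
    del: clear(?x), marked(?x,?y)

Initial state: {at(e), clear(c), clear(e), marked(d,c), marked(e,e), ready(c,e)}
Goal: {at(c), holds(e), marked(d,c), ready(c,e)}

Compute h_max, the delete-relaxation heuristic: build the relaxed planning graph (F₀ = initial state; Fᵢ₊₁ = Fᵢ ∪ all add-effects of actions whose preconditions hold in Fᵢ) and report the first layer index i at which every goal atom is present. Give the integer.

1

F0 = init (6 atoms)
F1 = F0 ∪ {at(c), at(d), holds(e), ready(c,c), ready(e,e)}  (11 atoms)
goal ⊆ F1  ⇒  h_max = 1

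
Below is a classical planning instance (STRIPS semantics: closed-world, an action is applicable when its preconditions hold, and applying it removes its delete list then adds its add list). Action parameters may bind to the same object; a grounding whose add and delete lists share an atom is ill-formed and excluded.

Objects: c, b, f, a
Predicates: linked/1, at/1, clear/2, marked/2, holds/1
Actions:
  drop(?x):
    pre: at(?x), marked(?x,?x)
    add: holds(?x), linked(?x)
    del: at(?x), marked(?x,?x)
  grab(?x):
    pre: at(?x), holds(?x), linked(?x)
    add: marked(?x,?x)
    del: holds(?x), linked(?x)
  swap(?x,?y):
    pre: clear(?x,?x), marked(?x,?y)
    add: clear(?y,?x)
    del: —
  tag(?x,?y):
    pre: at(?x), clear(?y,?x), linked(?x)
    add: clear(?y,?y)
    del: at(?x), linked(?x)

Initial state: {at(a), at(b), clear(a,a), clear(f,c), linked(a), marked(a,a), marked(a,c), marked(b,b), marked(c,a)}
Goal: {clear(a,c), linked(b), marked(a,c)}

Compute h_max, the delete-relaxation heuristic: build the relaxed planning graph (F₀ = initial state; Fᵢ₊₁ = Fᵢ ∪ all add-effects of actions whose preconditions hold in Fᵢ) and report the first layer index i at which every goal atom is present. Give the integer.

3

F0 = init (9 atoms)
F1 = F0 ∪ {clear(c,a), holds(a), holds(b), linked(b)}  (13 atoms)
F2 = F1 ∪ {clear(c,c)}  (14 atoms)
F3 = F2 ∪ {clear(a,c)}  (15 atoms)
goal ⊆ F3  ⇒  h_max = 3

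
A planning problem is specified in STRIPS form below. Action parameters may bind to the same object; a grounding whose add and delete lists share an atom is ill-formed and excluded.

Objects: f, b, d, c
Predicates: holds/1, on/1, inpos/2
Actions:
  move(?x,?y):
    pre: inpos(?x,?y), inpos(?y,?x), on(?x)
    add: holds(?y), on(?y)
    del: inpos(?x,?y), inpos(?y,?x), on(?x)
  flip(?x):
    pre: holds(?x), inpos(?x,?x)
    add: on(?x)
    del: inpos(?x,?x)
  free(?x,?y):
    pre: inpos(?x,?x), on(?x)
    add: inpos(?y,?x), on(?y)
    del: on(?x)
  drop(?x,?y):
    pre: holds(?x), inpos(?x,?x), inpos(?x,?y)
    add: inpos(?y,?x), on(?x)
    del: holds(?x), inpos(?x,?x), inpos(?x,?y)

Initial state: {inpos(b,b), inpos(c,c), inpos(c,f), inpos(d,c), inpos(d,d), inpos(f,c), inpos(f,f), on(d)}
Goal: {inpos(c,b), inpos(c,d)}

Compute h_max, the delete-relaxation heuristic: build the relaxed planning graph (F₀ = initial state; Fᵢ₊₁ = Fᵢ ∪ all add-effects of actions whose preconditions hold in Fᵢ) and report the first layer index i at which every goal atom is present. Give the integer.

F0 = init (8 atoms)
F1 = F0 ∪ {inpos(b,d), inpos(c,d), inpos(f,d), on(b), on(c), on(f)}  (14 atoms)
F2 = F1 ∪ {holds(c), holds(d), holds(f), inpos(b,c), inpos(b,f), inpos(c,b), inpos(d,b), inpos(d,f), inpos(f,b)}  (23 atoms)
goal ⊆ F2  ⇒  h_max = 2

2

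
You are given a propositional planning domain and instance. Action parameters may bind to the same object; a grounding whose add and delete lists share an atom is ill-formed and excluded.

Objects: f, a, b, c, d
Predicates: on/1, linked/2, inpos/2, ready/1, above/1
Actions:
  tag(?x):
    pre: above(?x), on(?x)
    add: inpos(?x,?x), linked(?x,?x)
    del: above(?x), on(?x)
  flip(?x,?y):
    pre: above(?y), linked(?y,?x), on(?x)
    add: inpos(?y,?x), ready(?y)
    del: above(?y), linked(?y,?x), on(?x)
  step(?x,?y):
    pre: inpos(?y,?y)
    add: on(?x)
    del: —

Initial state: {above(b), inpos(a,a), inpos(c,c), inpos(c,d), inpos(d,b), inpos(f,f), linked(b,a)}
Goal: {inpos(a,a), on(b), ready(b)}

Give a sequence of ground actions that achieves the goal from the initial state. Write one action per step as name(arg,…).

1. step(a,f)  →  {above(b), inpos(a,a), inpos(c,c), inpos(c,d), inpos(d,b), inpos(f,f), linked(b,a), on(a)}
2. flip(a,b)  →  {inpos(a,a), inpos(b,a), inpos(c,c), inpos(c,d), inpos(d,b), inpos(f,f), ready(b)}
3. step(b,f)  →  {inpos(a,a), inpos(b,a), inpos(c,c), inpos(c,d), inpos(d,b), inpos(f,f), on(b), ready(b)}

step(a,f); flip(a,b); step(b,f)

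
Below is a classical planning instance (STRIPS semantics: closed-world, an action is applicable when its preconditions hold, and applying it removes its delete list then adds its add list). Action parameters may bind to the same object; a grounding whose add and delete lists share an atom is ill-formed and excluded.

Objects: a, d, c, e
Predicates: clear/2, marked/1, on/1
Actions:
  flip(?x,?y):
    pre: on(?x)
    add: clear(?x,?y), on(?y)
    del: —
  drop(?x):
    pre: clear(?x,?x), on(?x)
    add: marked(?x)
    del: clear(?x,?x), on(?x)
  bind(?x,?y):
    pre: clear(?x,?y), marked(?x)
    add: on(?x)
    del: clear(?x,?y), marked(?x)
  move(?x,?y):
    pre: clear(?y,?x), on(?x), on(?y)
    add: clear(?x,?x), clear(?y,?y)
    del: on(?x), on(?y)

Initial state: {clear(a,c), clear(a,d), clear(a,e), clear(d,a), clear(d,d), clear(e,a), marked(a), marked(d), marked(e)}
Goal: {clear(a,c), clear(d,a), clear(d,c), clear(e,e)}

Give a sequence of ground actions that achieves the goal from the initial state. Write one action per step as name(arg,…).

bind(d,d); flip(d,c); flip(d,e); flip(e,e)

1. bind(d,d)  →  {clear(a,c), clear(a,d), clear(a,e), clear(d,a), clear(e,a), marked(a), marked(e), on(d)}
2. flip(d,c)  →  {clear(a,c), clear(a,d), clear(a,e), clear(d,a), clear(d,c), clear(e,a), marked(a), marked(e), on(c), on(d)}
3. flip(d,e)  →  {clear(a,c), clear(a,d), clear(a,e), clear(d,a), clear(d,c), clear(d,e), clear(e,a), marked(a), marked(e), on(c), on(d), on(e)}
4. flip(e,e)  →  {clear(a,c), clear(a,d), clear(a,e), clear(d,a), clear(d,c), clear(d,e), clear(e,a), clear(e,e), marked(a), marked(e), on(c), on(d), on(e)}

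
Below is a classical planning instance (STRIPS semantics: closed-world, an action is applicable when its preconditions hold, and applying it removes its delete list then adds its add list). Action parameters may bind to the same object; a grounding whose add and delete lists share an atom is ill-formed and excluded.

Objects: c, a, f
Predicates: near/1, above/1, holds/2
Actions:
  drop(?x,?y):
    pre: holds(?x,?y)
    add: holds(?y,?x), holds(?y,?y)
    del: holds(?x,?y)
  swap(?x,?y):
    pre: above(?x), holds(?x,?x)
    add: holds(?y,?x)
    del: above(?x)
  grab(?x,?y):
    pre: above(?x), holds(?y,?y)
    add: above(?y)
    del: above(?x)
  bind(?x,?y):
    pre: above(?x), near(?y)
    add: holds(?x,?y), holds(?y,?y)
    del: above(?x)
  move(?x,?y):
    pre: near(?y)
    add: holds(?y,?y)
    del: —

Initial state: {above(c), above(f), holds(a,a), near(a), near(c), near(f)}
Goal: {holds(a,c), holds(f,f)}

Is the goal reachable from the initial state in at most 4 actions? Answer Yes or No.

Yes

1. grab(c,a)  →  {above(a), above(f), holds(a,a), near(a), near(c), near(f)}
2. bind(a,c)  →  {above(f), holds(a,a), holds(a,c), holds(c,c), near(a), near(c), near(f)}
3. bind(f,f)  →  {holds(a,a), holds(a,c), holds(c,c), holds(f,f), near(a), near(c), near(f)}
optimal plan length = 3; 3 ≤ 4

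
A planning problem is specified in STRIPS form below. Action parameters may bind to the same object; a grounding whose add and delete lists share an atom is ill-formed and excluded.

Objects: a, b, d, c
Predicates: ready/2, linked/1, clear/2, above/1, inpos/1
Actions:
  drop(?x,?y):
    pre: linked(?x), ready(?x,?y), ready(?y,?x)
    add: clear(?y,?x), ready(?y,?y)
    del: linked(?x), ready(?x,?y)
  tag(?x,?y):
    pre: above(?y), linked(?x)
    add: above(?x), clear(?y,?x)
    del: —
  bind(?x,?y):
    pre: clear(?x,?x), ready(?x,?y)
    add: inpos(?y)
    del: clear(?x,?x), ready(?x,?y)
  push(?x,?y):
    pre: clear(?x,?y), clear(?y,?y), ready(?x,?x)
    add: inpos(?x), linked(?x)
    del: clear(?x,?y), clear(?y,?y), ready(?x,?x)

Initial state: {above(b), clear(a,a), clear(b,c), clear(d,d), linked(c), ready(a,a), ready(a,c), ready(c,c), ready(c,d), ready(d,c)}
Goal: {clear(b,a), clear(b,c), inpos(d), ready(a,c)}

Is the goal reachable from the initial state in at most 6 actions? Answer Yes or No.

1. drop(c,d)  →  {above(b), clear(a,a), clear(b,c), clear(d,c), clear(d,d), ready(a,a), ready(a,c), ready(c,c), ready(d,c), ready(d,d)}
2. bind(d,d)  →  {above(b), clear(a,a), clear(b,c), clear(d,c), inpos(d), ready(a,a), ready(a,c), ready(c,c), ready(d,c)}
3. push(a,a)  →  {above(b), clear(b,c), clear(d,c), inpos(a), inpos(d), linked(a), ready(a,c), ready(c,c), ready(d,c)}
4. tag(a,b)  →  {above(a), above(b), clear(b,a), clear(b,c), clear(d,c), inpos(a), inpos(d), linked(a), ready(a,c), ready(c,c), ready(d,c)}
optimal plan length = 4; 4 ≤ 6

Yes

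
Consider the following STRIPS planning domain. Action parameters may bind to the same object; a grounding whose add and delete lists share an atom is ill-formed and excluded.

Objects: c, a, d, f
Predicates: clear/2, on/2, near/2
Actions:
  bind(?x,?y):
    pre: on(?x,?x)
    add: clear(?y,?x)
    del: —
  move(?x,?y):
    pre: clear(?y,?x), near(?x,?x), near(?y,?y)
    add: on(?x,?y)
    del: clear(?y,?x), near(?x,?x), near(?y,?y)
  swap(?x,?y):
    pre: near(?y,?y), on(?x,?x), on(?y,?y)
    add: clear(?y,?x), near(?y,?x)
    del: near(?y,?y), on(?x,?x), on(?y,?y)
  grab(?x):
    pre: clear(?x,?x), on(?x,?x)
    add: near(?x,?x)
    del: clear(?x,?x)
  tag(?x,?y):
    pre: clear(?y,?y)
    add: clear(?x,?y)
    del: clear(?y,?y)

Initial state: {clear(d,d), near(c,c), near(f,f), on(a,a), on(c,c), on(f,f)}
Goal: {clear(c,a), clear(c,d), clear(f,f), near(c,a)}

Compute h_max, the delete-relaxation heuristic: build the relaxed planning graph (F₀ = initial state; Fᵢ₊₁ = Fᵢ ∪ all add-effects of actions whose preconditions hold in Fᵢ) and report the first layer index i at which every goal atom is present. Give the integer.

1

F0 = init (6 atoms)
F1 = F0 ∪ {clear(a,a), clear(a,c), clear(a,d), clear(a,f), clear(c,a), clear(c,c), clear(c,d), clear(c,f), clear(d,a), clear(d,c), clear(d,f), clear(f,a), clear(f,c), clear(f,d), clear(f,f), near(c,a), near(c,f), near(f,a), near(f,c)}  (25 atoms)
goal ⊆ F1  ⇒  h_max = 1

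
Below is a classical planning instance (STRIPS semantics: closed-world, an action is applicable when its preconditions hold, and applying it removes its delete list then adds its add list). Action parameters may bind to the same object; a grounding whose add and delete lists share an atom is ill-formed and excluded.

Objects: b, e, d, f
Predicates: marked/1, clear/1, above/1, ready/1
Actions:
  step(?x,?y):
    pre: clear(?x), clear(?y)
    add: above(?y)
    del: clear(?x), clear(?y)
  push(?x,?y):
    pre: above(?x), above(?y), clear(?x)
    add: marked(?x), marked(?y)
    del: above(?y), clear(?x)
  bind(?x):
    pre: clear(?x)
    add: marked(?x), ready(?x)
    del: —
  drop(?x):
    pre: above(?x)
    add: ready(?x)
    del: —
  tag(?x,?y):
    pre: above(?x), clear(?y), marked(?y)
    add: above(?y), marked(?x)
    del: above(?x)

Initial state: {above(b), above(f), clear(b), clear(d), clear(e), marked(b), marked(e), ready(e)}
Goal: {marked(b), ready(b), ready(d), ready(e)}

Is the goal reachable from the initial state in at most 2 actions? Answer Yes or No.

1. bind(b)  →  {above(b), above(f), clear(b), clear(d), clear(e), marked(b), marked(e), ready(b), ready(e)}
2. bind(d)  →  {above(b), above(f), clear(b), clear(d), clear(e), marked(b), marked(d), marked(e), ready(b), ready(d), ready(e)}
optimal plan length = 2; 2 ≤ 2

Yes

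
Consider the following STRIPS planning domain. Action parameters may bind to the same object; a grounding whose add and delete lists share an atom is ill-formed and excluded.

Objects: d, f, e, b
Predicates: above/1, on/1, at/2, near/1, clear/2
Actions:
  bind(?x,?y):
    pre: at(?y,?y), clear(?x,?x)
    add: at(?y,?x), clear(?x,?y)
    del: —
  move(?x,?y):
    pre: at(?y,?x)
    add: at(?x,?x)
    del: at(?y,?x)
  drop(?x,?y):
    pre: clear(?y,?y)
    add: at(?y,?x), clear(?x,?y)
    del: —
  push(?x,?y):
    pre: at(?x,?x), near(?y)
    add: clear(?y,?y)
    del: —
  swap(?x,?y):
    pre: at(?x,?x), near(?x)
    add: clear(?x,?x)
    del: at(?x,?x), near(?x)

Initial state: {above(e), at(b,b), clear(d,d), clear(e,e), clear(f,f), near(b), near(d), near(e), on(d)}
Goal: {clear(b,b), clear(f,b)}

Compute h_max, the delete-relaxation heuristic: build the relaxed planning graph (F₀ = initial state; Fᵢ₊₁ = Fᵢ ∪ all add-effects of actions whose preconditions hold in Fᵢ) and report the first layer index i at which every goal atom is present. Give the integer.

1

F0 = init (9 atoms)
F1 = F0 ∪ {at(b,d), at(b,e), at(b,f), at(d,b), at(d,d), at(d,e), at(d,f), at(e,b), at(e,d), at(e,e), at(e,f), at(f,b), at(f,d), at(f,e), at(f,f), clear(b,b), clear(b,d), clear(b,e), clear(b,f), clear(d,b), clear(d,e), clear(d,f), clear(e,b), clear(e,d), clear(e,f), clear(f,b), clear(f,d), clear(f,e)}  (37 atoms)
goal ⊆ F1  ⇒  h_max = 1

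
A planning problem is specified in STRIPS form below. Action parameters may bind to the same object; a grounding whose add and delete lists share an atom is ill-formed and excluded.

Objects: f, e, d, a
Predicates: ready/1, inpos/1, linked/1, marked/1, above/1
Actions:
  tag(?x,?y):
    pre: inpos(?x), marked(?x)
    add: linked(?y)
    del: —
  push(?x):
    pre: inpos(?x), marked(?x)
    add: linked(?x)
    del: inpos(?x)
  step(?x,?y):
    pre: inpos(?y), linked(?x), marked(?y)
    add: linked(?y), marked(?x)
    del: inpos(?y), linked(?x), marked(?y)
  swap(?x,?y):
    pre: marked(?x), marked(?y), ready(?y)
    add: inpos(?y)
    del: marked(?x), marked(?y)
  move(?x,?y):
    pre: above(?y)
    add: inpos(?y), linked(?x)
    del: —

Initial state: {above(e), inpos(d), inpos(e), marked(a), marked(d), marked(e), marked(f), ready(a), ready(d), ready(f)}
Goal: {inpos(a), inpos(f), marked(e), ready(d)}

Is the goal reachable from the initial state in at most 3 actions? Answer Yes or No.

1. swap(f,f)  →  {above(e), inpos(d), inpos(e), inpos(f), marked(a), marked(d), marked(e), ready(a), ready(d), ready(f)}
2. swap(d,a)  →  {above(e), inpos(a), inpos(d), inpos(e), inpos(f), marked(e), ready(a), ready(d), ready(f)}
optimal plan length = 2; 2 ≤ 3

Yes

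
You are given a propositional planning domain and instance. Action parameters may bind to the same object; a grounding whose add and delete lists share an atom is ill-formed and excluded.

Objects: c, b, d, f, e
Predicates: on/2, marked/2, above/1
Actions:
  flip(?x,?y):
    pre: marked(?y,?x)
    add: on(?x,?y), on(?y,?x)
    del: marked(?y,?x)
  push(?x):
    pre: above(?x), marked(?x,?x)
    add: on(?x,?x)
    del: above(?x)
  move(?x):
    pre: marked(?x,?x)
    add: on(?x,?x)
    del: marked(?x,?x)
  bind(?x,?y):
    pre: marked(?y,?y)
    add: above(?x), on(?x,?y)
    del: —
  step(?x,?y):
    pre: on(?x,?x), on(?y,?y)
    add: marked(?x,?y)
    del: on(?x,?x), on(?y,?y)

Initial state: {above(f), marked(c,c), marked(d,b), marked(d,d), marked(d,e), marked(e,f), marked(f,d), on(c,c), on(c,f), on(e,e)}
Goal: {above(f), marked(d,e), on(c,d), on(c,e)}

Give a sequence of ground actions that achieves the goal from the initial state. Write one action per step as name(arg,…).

1. bind(c,d)  →  {above(c), above(f), marked(c,c), marked(d,b), marked(d,d), marked(d,e), marked(e,f), marked(f,d), on(c,c), on(c,d), on(c,f), on(e,e)}
2. step(c,e)  →  {above(c), above(f), marked(c,c), marked(c,e), marked(d,b), marked(d,d), marked(d,e), marked(e,f), marked(f,d), on(c,d), on(c,f)}
3. flip(e,c)  →  {above(c), above(f), marked(c,c), marked(d,b), marked(d,d), marked(d,e), marked(e,f), marked(f,d), on(c,d), on(c,e), on(c,f), on(e,c)}

bind(c,d); step(c,e); flip(e,c)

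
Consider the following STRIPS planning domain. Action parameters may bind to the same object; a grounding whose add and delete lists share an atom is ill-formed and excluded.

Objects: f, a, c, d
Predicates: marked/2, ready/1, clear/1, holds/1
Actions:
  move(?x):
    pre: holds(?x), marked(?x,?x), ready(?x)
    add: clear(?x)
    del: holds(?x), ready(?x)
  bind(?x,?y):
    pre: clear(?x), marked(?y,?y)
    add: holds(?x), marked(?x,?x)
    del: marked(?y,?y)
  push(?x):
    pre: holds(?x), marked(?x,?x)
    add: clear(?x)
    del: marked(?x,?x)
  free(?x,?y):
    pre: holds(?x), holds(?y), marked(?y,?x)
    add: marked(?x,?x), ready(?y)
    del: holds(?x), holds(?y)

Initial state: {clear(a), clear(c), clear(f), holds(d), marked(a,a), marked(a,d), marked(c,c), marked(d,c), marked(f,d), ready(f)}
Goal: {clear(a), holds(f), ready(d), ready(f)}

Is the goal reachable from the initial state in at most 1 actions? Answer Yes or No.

No

1. bind(f,a)  →  {clear(a), clear(c), clear(f), holds(d), holds(f), marked(a,d), marked(c,c), marked(d,c), marked(f,d), marked(f,f), ready(f)}
2. bind(c,f)  →  {clear(a), clear(c), clear(f), holds(c), holds(d), holds(f), marked(a,d), marked(c,c), marked(d,c), marked(f,d), ready(f)}
3. free(c,d)  →  {clear(a), clear(c), clear(f), holds(f), marked(a,d), marked(c,c), marked(d,c), marked(f,d), ready(d), ready(f)}
optimal plan length = 3; 3 > 1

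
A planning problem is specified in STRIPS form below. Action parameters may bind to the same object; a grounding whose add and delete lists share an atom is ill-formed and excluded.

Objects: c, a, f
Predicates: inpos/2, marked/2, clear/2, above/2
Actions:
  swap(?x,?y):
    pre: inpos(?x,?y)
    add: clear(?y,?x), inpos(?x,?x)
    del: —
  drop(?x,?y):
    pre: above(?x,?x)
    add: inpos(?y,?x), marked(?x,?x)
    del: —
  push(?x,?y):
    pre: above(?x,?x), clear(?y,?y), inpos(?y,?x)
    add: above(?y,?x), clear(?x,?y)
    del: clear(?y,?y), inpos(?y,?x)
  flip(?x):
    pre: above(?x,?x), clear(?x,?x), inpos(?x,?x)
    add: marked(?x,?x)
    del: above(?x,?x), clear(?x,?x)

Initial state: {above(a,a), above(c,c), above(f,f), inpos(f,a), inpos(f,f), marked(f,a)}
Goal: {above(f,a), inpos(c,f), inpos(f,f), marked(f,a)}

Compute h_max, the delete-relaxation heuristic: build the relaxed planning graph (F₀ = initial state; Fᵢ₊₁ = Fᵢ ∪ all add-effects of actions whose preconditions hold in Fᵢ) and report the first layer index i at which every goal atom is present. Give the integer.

2

F0 = init (6 atoms)
F1 = F0 ∪ {clear(a,f), clear(f,f), inpos(a,a), inpos(a,c), inpos(a,f), inpos(c,a), inpos(c,c), inpos(c,f), inpos(f,c), marked(a,a), marked(c,c), marked(f,f)}  (18 atoms)
F2 = F1 ∪ {above(f,a), above(f,c), clear(a,a), clear(a,c), clear(c,a), clear(c,c), clear(c,f), clear(f,a), clear(f,c)}  (27 atoms)
goal ⊆ F2  ⇒  h_max = 2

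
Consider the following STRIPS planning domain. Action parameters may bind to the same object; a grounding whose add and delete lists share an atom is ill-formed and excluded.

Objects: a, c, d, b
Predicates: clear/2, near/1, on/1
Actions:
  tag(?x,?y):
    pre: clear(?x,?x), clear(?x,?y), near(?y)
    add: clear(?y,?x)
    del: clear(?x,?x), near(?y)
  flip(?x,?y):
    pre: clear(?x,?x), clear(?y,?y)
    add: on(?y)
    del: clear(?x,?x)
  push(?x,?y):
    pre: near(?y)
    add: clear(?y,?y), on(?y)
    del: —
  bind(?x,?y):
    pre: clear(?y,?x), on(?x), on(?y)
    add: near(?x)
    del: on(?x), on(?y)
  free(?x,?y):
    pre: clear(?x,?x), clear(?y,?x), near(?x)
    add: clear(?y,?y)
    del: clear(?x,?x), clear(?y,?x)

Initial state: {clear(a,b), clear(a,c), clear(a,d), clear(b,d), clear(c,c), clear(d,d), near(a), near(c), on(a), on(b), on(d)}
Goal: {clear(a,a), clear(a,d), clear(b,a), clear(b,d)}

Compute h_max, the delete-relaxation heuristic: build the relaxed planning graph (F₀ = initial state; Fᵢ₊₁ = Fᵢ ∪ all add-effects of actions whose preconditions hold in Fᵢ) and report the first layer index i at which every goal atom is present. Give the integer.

2

F0 = init (11 atoms)
F1 = F0 ∪ {clear(a,a), near(b), near(d), on(c)}  (15 atoms)
F2 = F1 ∪ {clear(b,a), clear(b,b), clear(c,a), clear(d,a)}  (19 atoms)
goal ⊆ F2  ⇒  h_max = 2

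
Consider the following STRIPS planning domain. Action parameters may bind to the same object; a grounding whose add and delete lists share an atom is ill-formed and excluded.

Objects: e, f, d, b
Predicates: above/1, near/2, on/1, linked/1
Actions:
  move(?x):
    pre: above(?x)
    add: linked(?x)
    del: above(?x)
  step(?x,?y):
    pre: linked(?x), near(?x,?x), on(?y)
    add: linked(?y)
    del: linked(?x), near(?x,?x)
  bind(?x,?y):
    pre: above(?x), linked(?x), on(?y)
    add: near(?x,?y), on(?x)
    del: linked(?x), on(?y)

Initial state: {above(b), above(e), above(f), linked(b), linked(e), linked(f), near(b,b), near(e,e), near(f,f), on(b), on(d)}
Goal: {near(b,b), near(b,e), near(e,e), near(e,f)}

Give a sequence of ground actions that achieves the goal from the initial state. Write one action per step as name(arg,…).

bind(f,d); bind(e,f); bind(b,e)

1. bind(f,d)  →  {above(b), above(e), above(f), linked(b), linked(e), near(b,b), near(e,e), near(f,d), near(f,f), on(b), on(f)}
2. bind(e,f)  →  {above(b), above(e), above(f), linked(b), near(b,b), near(e,e), near(e,f), near(f,d), near(f,f), on(b), on(e)}
3. bind(b,e)  →  {above(b), above(e), above(f), near(b,b), near(b,e), near(e,e), near(e,f), near(f,d), near(f,f), on(b)}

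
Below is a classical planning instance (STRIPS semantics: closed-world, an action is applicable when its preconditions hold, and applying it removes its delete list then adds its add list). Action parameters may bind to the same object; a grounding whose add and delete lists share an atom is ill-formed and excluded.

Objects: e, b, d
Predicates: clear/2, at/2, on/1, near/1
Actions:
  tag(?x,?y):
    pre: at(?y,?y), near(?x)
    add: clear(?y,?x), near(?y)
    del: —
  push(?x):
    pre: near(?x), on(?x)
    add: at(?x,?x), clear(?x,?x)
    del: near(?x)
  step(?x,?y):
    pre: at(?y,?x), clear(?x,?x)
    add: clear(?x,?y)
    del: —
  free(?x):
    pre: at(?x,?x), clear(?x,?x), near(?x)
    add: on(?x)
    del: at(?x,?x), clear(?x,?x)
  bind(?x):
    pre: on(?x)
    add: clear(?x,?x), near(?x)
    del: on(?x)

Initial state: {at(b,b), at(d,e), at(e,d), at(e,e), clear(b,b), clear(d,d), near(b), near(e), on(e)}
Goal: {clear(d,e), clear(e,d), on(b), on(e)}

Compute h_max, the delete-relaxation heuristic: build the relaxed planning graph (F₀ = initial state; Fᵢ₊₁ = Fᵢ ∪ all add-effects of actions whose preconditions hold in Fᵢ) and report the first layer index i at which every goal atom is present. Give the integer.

2

F0 = init (9 atoms)
F1 = F0 ∪ {clear(b,e), clear(d,e), clear(e,b), clear(e,e), on(b)}  (14 atoms)
F2 = F1 ∪ {clear(e,d)}  (15 atoms)
goal ⊆ F2  ⇒  h_max = 2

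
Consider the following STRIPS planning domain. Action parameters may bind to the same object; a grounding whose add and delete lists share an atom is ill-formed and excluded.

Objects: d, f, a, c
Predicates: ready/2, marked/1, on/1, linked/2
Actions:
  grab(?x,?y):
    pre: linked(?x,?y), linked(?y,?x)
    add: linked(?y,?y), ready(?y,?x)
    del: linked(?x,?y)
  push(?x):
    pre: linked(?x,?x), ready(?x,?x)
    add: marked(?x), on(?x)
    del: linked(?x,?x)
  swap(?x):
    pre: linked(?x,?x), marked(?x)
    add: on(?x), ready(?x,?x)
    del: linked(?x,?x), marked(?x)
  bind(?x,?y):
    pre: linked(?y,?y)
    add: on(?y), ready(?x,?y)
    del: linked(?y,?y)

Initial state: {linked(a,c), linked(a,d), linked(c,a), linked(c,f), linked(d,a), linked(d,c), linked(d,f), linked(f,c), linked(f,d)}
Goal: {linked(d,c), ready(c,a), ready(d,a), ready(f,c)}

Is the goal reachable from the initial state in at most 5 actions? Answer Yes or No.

1. grab(a,d)  →  {linked(a,c), linked(c,a), linked(c,f), linked(d,a), linked(d,c), linked(d,d), linked(d,f), linked(f,c), linked(f,d), ready(d,a)}
2. grab(a,c)  →  {linked(c,a), linked(c,c), linked(c,f), linked(d,a), linked(d,c), linked(d,d), linked(d,f), linked(f,c), linked(f,d), ready(c,a), ready(d,a)}
3. grab(c,f)  →  {linked(c,a), linked(c,c), linked(d,a), linked(d,c), linked(d,d), linked(d,f), linked(f,c), linked(f,d), linked(f,f), ready(c,a), ready(d,a), ready(f,c)}
optimal plan length = 3; 3 ≤ 5

Yes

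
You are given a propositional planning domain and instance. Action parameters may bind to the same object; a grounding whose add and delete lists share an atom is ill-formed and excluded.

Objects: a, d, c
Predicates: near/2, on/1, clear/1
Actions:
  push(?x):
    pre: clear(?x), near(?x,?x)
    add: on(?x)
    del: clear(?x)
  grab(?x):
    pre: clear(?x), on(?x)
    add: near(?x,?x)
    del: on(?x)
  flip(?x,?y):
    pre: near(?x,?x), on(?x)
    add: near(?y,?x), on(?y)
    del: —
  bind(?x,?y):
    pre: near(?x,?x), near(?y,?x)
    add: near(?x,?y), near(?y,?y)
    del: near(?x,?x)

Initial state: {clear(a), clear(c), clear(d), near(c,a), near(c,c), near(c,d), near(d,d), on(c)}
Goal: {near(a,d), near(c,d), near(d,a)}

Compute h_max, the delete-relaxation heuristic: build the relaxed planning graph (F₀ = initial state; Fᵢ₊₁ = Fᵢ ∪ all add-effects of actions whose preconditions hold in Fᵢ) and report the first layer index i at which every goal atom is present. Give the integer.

F0 = init (8 atoms)
F1 = F0 ∪ {near(a,c), near(d,c), on(a), on(d)}  (12 atoms)
F2 = F1 ∪ {near(a,a), near(a,d)}  (14 atoms)
F3 = F2 ∪ {near(d,a)}  (15 atoms)
goal ⊆ F3  ⇒  h_max = 3

3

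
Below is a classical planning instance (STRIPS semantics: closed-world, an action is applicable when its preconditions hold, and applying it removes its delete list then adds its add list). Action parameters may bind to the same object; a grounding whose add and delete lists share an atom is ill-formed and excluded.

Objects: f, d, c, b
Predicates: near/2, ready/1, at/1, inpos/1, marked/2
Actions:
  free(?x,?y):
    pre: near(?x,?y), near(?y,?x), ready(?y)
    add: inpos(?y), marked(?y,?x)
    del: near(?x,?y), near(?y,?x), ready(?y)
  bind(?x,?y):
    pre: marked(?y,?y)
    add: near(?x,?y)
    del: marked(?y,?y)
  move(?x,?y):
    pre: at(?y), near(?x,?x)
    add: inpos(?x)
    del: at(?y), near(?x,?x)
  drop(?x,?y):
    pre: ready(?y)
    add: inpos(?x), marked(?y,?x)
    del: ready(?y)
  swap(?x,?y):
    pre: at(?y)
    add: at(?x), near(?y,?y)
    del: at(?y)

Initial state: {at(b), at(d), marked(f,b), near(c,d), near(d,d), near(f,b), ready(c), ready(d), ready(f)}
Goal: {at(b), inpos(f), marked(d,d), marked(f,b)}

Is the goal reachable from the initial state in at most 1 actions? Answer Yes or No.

No

1. free(d,d)  →  {at(b), at(d), inpos(d), marked(d,d), marked(f,b), near(c,d), near(f,b), ready(c), ready(f)}
2. drop(f,f)  →  {at(b), at(d), inpos(d), inpos(f), marked(d,d), marked(f,b), marked(f,f), near(c,d), near(f,b), ready(c)}
optimal plan length = 2; 2 > 1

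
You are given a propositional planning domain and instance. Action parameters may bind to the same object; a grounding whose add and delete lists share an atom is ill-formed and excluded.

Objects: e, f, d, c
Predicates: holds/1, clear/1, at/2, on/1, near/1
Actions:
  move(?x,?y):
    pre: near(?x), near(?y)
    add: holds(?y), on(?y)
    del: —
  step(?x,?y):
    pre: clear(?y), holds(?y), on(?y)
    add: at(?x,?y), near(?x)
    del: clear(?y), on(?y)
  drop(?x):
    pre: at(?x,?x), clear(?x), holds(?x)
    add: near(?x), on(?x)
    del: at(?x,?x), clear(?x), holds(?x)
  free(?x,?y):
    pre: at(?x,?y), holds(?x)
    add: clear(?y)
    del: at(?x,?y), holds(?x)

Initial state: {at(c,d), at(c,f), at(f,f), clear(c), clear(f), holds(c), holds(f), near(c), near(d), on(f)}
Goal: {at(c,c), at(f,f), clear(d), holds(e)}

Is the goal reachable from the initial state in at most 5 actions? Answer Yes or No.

1. move(d,c)  →  {at(c,d), at(c,f), at(f,f), clear(c), clear(f), holds(c), holds(f), near(c), near(d), on(c), on(f)}
2. step(e,f)  →  {at(c,d), at(c,f), at(e,f), at(f,f), clear(c), holds(c), holds(f), near(c), near(d), near(e), on(c)}
3. move(e,e)  →  {at(c,d), at(c,f), at(e,f), at(f,f), clear(c), holds(c), holds(e), holds(f), near(c), near(d), near(e), on(c), on(e)}
4. step(c,c)  →  {at(c,c), at(c,d), at(c,f), at(e,f), at(f,f), holds(c), holds(e), holds(f), near(c), near(d), near(e), on(e)}
5. free(c,d)  →  {at(c,c), at(c,f), at(e,f), at(f,f), clear(d), holds(e), holds(f), near(c), near(d), near(e), on(e)}
optimal plan length = 5; 5 ≤ 5

Yes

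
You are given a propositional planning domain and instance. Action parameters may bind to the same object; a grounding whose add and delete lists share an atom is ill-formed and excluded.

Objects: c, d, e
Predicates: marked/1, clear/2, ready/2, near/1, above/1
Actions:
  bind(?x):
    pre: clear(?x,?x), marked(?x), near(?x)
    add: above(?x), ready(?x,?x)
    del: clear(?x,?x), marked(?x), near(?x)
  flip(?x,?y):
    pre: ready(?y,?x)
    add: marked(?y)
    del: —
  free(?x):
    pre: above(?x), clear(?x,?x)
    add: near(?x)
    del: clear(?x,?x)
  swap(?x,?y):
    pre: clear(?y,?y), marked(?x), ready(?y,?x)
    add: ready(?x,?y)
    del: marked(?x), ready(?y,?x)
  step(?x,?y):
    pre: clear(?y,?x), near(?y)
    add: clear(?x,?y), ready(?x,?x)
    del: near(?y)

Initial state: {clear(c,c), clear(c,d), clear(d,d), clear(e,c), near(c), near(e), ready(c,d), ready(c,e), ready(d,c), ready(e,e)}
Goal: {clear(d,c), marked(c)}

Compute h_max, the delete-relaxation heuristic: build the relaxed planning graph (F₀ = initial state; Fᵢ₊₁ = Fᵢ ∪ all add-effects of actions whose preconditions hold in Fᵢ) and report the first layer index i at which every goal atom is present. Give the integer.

F0 = init (10 atoms)
F1 = F0 ∪ {clear(c,e), clear(d,c), marked(c), marked(d), marked(e), ready(c,c), ready(d,d)}  (17 atoms)
goal ⊆ F1  ⇒  h_max = 1

1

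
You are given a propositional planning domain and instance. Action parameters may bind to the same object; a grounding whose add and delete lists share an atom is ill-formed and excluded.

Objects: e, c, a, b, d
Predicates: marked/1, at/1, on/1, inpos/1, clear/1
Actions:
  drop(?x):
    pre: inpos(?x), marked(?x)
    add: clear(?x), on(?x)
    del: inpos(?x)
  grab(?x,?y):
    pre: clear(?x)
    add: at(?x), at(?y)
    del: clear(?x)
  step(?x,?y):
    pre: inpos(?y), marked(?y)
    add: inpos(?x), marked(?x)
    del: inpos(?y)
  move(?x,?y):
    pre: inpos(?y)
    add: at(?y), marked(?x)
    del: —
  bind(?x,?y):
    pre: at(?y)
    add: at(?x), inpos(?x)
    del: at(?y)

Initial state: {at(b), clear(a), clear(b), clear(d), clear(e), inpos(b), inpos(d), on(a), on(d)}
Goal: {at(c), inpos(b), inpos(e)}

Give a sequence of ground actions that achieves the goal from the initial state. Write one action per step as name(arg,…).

grab(e,c); bind(e,b)

1. grab(e,c)  →  {at(b), at(c), at(e), clear(a), clear(b), clear(d), inpos(b), inpos(d), on(a), on(d)}
2. bind(e,b)  →  {at(c), at(e), clear(a), clear(b), clear(d), inpos(b), inpos(d), inpos(e), on(a), on(d)}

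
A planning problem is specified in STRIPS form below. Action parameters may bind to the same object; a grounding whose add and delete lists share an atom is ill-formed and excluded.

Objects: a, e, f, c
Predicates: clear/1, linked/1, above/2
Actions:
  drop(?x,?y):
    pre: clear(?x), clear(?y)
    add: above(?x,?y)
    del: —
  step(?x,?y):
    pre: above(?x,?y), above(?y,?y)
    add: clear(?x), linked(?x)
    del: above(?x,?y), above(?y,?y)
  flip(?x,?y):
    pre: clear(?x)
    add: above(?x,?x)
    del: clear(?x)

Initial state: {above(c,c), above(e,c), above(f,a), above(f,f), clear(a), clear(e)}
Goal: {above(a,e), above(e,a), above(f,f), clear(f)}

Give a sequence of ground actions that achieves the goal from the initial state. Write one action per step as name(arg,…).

drop(a,a); drop(a,e); drop(e,a); step(f,a)

1. drop(a,a)  →  {above(a,a), above(c,c), above(e,c), above(f,a), above(f,f), clear(a), clear(e)}
2. drop(a,e)  →  {above(a,a), above(a,e), above(c,c), above(e,c), above(f,a), above(f,f), clear(a), clear(e)}
3. drop(e,a)  →  {above(a,a), above(a,e), above(c,c), above(e,a), above(e,c), above(f,a), above(f,f), clear(a), clear(e)}
4. step(f,a)  →  {above(a,e), above(c,c), above(e,a), above(e,c), above(f,f), clear(a), clear(e), clear(f), linked(f)}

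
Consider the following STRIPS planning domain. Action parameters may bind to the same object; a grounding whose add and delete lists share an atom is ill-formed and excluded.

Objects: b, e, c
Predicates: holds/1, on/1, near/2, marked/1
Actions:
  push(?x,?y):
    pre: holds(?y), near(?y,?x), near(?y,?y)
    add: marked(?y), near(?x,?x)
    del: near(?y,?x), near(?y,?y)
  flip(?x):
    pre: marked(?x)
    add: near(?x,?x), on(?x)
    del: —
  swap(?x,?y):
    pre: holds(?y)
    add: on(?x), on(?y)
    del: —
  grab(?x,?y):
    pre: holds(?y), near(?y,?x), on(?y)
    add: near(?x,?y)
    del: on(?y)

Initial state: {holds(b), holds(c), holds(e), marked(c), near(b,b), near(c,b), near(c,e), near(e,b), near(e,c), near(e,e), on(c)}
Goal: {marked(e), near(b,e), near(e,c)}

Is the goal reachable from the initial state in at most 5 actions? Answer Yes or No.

Yes

1. swap(b,e)  →  {holds(b), holds(c), holds(e), marked(c), near(b,b), near(c,b), near(c,e), near(e,b), near(e,c), near(e,e), on(b), on(c), on(e)}
2. grab(b,e)  →  {holds(b), holds(c), holds(e), marked(c), near(b,b), near(b,e), near(c,b), near(c,e), near(e,b), near(e,c), near(e,e), on(b), on(c)}
3. push(b,e)  →  {holds(b), holds(c), holds(e), marked(c), marked(e), near(b,b), near(b,e), near(c,b), near(c,e), near(e,c), on(b), on(c)}
optimal plan length = 3; 3 ≤ 5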